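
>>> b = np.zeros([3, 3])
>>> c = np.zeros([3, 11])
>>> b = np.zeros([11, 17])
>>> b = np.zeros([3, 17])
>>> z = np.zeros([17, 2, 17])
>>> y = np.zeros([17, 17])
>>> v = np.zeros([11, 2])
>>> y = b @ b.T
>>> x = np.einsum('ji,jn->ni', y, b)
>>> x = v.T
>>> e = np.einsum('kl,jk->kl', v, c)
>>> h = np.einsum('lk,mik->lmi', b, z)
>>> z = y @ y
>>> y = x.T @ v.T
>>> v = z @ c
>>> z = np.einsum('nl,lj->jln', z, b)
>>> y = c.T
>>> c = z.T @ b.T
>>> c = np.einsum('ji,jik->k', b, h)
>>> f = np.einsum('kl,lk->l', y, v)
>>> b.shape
(3, 17)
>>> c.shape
(2,)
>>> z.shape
(17, 3, 3)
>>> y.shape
(11, 3)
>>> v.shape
(3, 11)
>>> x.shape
(2, 11)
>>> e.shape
(11, 2)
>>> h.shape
(3, 17, 2)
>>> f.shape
(3,)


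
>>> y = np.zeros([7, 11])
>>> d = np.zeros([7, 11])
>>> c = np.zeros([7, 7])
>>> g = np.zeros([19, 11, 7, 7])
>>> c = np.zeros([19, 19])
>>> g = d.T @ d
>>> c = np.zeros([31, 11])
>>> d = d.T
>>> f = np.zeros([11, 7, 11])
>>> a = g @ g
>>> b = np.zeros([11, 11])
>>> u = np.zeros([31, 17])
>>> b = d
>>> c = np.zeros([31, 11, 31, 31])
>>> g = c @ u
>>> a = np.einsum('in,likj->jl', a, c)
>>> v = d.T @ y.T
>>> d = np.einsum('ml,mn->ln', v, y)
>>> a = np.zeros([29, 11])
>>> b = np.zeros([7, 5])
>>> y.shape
(7, 11)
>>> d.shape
(7, 11)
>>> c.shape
(31, 11, 31, 31)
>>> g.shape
(31, 11, 31, 17)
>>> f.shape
(11, 7, 11)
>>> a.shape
(29, 11)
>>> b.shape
(7, 5)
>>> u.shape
(31, 17)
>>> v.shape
(7, 7)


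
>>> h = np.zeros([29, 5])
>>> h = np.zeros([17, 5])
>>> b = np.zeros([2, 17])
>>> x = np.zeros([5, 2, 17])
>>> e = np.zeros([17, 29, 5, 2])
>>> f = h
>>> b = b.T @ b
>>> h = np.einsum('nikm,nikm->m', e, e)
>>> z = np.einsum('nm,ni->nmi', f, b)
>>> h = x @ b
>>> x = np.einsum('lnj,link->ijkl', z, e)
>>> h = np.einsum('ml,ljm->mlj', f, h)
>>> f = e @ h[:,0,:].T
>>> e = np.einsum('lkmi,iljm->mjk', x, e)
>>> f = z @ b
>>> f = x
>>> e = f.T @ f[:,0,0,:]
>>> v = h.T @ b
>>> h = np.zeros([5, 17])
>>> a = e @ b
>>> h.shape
(5, 17)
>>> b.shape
(17, 17)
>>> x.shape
(29, 17, 2, 17)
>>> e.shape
(17, 2, 17, 17)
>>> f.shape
(29, 17, 2, 17)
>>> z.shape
(17, 5, 17)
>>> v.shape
(2, 5, 17)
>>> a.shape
(17, 2, 17, 17)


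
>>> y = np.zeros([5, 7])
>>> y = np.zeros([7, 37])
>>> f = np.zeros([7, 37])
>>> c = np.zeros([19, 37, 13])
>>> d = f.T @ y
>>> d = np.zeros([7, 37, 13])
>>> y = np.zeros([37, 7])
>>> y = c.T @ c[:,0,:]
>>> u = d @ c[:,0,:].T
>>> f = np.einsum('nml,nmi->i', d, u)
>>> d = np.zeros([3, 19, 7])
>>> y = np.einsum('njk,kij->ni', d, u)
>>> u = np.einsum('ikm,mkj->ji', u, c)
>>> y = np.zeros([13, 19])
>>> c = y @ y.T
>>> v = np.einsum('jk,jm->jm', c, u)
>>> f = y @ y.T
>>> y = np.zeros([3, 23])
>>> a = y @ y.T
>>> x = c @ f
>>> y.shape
(3, 23)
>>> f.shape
(13, 13)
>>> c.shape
(13, 13)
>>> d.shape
(3, 19, 7)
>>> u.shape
(13, 7)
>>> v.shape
(13, 7)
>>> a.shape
(3, 3)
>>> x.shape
(13, 13)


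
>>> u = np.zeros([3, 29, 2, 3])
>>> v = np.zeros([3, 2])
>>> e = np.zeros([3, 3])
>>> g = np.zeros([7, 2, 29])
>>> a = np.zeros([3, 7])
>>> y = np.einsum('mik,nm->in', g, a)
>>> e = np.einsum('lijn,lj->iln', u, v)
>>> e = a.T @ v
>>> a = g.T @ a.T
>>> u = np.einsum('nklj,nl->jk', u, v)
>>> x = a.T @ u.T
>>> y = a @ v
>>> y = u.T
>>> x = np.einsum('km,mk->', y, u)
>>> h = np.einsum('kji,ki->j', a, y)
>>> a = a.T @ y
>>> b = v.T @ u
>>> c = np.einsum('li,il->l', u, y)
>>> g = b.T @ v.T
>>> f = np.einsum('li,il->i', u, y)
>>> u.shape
(3, 29)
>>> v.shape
(3, 2)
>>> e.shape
(7, 2)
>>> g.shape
(29, 3)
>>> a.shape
(3, 2, 3)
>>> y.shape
(29, 3)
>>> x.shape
()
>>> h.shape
(2,)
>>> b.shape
(2, 29)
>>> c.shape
(3,)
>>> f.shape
(29,)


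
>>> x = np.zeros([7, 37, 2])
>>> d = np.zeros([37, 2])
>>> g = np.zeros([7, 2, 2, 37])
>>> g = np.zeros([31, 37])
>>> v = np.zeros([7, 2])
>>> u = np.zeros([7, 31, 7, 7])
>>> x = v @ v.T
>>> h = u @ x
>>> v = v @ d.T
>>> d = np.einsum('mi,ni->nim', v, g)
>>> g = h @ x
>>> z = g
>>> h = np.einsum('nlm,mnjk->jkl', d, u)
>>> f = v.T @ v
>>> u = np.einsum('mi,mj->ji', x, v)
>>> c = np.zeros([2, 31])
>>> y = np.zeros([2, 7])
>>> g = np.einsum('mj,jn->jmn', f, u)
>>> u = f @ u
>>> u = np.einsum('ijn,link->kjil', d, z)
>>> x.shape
(7, 7)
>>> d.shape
(31, 37, 7)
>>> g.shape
(37, 37, 7)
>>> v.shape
(7, 37)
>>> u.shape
(7, 37, 31, 7)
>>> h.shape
(7, 7, 37)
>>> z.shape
(7, 31, 7, 7)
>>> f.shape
(37, 37)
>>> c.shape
(2, 31)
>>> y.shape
(2, 7)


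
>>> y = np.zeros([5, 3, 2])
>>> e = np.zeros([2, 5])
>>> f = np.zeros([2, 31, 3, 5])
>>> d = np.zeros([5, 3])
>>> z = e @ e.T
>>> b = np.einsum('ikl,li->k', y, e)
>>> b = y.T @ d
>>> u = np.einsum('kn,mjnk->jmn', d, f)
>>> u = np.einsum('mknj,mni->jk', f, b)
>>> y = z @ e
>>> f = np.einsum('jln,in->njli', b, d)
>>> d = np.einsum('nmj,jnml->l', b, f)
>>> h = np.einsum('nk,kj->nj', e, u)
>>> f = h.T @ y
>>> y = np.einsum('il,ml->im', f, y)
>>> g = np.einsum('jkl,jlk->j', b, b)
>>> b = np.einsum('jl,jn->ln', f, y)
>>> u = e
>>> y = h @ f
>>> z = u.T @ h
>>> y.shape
(2, 5)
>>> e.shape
(2, 5)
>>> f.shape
(31, 5)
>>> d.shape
(5,)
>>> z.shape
(5, 31)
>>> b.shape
(5, 2)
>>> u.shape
(2, 5)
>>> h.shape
(2, 31)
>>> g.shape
(2,)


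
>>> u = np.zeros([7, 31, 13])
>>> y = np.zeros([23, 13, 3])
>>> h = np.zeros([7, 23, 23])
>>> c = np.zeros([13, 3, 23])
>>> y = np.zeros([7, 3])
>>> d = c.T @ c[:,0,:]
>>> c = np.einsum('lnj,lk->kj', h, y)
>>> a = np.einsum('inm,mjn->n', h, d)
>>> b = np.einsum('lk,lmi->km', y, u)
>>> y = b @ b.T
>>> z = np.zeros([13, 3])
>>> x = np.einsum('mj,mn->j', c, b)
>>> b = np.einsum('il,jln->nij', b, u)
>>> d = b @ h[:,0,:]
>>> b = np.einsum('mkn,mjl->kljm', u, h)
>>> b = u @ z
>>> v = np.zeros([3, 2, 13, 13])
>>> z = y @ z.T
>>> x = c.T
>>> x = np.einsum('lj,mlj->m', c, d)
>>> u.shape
(7, 31, 13)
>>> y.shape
(3, 3)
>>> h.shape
(7, 23, 23)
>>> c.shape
(3, 23)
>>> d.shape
(13, 3, 23)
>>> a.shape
(23,)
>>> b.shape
(7, 31, 3)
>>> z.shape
(3, 13)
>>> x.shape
(13,)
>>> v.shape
(3, 2, 13, 13)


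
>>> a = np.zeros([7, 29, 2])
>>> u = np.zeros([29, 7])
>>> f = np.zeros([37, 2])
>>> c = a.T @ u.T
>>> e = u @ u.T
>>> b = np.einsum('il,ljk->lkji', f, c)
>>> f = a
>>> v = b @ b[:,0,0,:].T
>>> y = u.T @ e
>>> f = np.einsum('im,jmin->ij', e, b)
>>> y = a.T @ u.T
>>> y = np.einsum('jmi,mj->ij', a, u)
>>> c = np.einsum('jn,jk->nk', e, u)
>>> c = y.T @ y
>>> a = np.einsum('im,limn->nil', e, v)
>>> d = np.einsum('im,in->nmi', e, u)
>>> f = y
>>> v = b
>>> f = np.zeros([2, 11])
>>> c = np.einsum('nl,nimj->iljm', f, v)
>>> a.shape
(2, 29, 2)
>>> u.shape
(29, 7)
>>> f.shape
(2, 11)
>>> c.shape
(29, 11, 37, 29)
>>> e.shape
(29, 29)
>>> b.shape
(2, 29, 29, 37)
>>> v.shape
(2, 29, 29, 37)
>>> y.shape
(2, 7)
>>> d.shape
(7, 29, 29)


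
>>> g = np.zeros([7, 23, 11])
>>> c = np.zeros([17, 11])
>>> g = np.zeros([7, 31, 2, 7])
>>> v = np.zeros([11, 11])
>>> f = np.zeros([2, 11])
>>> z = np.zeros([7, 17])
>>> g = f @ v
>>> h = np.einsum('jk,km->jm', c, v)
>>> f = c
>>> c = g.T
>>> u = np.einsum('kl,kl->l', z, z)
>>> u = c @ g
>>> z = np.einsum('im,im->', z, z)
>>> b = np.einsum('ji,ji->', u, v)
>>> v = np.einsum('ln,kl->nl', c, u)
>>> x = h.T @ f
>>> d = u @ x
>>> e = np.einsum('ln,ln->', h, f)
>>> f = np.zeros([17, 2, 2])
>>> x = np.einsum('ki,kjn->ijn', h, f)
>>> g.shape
(2, 11)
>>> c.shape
(11, 2)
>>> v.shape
(2, 11)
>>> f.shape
(17, 2, 2)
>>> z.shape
()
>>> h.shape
(17, 11)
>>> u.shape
(11, 11)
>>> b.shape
()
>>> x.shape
(11, 2, 2)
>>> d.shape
(11, 11)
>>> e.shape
()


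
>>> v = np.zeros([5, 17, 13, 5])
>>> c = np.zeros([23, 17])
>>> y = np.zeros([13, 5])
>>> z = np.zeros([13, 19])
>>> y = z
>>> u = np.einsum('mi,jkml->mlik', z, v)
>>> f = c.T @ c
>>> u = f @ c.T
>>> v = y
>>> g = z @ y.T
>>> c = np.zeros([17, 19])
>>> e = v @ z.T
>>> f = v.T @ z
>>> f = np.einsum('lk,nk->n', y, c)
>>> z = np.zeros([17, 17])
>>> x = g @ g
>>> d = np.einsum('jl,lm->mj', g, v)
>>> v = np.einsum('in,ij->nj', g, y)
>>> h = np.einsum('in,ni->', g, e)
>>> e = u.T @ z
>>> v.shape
(13, 19)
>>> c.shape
(17, 19)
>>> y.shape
(13, 19)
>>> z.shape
(17, 17)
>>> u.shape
(17, 23)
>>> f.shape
(17,)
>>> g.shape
(13, 13)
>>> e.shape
(23, 17)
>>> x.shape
(13, 13)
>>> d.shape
(19, 13)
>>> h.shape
()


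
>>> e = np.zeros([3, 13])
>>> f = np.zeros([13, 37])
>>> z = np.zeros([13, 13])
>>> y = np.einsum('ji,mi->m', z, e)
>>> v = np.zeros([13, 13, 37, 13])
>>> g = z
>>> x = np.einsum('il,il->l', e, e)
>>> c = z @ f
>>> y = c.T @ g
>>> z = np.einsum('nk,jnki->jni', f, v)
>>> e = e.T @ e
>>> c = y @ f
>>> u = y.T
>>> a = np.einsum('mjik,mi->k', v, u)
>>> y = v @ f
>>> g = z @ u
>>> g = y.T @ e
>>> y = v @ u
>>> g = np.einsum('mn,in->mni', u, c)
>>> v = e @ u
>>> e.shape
(13, 13)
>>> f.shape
(13, 37)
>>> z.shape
(13, 13, 13)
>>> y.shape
(13, 13, 37, 37)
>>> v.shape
(13, 37)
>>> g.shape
(13, 37, 37)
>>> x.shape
(13,)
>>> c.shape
(37, 37)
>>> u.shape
(13, 37)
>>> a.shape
(13,)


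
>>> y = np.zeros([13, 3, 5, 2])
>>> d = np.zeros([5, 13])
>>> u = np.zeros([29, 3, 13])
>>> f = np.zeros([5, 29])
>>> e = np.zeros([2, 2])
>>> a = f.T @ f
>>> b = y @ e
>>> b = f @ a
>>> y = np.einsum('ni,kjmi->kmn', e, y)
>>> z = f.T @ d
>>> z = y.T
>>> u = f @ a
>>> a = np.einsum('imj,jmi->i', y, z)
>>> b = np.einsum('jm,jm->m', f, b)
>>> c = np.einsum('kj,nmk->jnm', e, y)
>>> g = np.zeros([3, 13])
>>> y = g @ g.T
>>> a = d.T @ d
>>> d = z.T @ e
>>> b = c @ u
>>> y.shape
(3, 3)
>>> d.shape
(13, 5, 2)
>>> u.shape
(5, 29)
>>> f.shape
(5, 29)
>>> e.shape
(2, 2)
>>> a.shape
(13, 13)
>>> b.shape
(2, 13, 29)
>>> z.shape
(2, 5, 13)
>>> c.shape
(2, 13, 5)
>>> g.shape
(3, 13)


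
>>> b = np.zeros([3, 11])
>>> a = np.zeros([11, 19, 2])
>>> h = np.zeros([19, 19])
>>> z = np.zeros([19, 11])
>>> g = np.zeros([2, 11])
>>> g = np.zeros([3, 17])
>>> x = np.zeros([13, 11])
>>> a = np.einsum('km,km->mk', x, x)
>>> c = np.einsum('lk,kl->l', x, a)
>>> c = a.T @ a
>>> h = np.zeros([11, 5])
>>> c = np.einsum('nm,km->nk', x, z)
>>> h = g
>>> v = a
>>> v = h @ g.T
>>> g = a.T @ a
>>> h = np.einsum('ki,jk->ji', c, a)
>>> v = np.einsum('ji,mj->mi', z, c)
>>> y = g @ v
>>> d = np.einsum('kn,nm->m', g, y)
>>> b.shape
(3, 11)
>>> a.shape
(11, 13)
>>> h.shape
(11, 19)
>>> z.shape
(19, 11)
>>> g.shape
(13, 13)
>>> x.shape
(13, 11)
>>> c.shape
(13, 19)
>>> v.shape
(13, 11)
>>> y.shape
(13, 11)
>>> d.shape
(11,)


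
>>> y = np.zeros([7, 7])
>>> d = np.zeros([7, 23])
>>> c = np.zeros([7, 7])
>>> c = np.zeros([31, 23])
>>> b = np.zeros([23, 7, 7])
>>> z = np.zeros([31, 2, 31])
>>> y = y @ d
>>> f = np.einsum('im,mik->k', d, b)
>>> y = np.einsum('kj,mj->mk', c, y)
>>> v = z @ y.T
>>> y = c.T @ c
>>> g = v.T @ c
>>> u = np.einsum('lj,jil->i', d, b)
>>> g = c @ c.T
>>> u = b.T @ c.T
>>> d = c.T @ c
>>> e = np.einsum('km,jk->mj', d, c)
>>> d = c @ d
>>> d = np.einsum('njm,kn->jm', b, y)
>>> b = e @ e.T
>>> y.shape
(23, 23)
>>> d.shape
(7, 7)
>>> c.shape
(31, 23)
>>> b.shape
(23, 23)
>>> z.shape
(31, 2, 31)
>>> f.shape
(7,)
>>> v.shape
(31, 2, 7)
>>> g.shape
(31, 31)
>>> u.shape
(7, 7, 31)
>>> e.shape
(23, 31)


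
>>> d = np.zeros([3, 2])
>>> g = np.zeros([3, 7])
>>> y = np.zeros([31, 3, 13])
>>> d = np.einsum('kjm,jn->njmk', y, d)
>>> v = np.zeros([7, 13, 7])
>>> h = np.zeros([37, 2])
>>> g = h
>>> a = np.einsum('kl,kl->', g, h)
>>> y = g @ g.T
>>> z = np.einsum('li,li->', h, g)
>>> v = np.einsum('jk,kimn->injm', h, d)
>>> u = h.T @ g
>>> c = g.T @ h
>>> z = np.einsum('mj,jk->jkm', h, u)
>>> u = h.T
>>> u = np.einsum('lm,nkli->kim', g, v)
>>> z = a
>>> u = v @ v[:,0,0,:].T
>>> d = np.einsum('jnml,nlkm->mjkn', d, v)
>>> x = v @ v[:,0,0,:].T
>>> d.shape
(13, 2, 37, 3)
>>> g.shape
(37, 2)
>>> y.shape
(37, 37)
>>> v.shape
(3, 31, 37, 13)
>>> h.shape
(37, 2)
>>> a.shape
()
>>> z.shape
()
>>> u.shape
(3, 31, 37, 3)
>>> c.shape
(2, 2)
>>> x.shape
(3, 31, 37, 3)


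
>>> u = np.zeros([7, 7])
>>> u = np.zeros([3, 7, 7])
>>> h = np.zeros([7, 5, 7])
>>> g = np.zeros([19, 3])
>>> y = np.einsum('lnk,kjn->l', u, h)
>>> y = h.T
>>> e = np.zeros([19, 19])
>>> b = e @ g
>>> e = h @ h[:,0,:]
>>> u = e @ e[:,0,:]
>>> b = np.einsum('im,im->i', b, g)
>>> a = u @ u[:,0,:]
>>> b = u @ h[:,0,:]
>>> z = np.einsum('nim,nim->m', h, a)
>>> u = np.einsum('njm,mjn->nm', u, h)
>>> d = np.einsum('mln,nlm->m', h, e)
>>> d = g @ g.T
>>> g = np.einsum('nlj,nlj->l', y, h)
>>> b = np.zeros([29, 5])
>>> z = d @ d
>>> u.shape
(7, 7)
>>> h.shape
(7, 5, 7)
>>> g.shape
(5,)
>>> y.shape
(7, 5, 7)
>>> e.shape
(7, 5, 7)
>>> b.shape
(29, 5)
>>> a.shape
(7, 5, 7)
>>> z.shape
(19, 19)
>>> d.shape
(19, 19)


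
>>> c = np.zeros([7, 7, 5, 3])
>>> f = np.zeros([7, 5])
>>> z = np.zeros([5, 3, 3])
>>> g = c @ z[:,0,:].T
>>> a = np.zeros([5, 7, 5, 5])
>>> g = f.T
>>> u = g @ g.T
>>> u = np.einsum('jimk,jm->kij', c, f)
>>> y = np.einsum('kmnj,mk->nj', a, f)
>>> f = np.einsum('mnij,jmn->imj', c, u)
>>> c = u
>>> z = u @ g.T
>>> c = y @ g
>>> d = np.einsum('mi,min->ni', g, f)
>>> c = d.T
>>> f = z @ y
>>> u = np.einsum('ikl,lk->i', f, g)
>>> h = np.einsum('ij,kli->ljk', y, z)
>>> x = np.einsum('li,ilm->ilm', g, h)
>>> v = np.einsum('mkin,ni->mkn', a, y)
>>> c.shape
(7, 3)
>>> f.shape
(3, 7, 5)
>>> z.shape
(3, 7, 5)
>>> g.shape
(5, 7)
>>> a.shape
(5, 7, 5, 5)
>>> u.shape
(3,)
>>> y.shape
(5, 5)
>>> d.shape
(3, 7)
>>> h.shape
(7, 5, 3)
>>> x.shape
(7, 5, 3)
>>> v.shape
(5, 7, 5)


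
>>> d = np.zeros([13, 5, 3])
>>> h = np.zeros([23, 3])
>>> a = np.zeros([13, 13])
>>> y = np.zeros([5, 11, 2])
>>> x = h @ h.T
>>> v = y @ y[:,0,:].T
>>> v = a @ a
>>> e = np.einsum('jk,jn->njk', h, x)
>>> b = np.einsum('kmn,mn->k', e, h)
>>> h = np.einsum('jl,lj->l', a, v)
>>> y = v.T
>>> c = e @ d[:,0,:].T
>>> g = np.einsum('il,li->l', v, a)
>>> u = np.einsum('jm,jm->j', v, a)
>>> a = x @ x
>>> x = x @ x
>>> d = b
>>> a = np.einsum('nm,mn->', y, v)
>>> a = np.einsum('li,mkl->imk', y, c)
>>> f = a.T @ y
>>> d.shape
(23,)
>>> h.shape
(13,)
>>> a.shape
(13, 23, 23)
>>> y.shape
(13, 13)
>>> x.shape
(23, 23)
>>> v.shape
(13, 13)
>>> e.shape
(23, 23, 3)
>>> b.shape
(23,)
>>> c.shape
(23, 23, 13)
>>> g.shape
(13,)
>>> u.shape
(13,)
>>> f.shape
(23, 23, 13)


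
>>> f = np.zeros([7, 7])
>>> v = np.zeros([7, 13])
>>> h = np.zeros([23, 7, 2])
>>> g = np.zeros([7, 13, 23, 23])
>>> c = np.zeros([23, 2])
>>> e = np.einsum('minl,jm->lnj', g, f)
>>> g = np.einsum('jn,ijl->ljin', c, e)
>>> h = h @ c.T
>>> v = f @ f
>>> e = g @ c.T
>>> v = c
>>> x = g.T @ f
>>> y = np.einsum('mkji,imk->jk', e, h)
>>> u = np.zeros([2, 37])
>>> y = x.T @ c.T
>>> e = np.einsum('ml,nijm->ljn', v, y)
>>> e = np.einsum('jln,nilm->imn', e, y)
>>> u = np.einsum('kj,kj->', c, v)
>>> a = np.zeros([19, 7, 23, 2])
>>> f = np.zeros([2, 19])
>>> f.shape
(2, 19)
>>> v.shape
(23, 2)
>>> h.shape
(23, 7, 23)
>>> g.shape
(7, 23, 23, 2)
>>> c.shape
(23, 2)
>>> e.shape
(23, 23, 7)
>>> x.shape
(2, 23, 23, 7)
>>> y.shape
(7, 23, 23, 23)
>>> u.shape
()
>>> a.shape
(19, 7, 23, 2)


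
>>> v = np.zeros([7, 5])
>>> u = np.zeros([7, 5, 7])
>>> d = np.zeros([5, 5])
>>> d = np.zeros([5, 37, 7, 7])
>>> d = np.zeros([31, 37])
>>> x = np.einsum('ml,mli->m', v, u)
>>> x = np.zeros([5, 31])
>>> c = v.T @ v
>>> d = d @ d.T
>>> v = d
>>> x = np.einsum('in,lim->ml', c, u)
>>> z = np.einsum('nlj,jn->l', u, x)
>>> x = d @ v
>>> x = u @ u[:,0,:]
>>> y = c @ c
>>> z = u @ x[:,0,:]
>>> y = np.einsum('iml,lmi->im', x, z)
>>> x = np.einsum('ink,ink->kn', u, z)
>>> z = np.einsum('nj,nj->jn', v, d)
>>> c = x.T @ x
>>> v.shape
(31, 31)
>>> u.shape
(7, 5, 7)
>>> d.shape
(31, 31)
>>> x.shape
(7, 5)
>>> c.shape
(5, 5)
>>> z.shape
(31, 31)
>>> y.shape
(7, 5)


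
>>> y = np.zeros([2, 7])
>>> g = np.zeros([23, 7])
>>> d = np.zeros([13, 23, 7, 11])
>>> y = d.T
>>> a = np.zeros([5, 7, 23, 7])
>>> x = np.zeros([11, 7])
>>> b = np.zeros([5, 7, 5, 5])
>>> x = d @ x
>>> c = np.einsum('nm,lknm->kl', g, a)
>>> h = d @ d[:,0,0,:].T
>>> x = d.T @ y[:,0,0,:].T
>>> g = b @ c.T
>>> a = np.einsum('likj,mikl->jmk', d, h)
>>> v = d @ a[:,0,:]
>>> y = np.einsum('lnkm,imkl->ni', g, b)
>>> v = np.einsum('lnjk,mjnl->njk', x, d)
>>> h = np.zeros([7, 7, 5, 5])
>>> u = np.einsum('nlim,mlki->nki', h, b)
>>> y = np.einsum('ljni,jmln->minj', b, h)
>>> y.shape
(7, 5, 5, 7)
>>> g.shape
(5, 7, 5, 7)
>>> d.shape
(13, 23, 7, 11)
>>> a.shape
(11, 13, 7)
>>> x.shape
(11, 7, 23, 11)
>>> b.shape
(5, 7, 5, 5)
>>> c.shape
(7, 5)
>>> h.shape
(7, 7, 5, 5)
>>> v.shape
(7, 23, 11)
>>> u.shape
(7, 5, 5)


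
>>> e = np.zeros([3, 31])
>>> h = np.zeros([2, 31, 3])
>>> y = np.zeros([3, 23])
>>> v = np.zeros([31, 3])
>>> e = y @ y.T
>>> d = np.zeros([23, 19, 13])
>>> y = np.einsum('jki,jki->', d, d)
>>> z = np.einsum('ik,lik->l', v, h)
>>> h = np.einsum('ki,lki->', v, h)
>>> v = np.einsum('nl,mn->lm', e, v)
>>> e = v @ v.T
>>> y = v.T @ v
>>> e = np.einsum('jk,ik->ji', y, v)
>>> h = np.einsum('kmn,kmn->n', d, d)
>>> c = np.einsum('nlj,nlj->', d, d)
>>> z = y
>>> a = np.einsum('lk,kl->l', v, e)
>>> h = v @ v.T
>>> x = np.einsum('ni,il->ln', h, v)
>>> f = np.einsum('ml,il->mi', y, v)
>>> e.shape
(31, 3)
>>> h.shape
(3, 3)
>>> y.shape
(31, 31)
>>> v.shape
(3, 31)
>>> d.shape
(23, 19, 13)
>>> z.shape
(31, 31)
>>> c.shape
()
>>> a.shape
(3,)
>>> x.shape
(31, 3)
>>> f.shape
(31, 3)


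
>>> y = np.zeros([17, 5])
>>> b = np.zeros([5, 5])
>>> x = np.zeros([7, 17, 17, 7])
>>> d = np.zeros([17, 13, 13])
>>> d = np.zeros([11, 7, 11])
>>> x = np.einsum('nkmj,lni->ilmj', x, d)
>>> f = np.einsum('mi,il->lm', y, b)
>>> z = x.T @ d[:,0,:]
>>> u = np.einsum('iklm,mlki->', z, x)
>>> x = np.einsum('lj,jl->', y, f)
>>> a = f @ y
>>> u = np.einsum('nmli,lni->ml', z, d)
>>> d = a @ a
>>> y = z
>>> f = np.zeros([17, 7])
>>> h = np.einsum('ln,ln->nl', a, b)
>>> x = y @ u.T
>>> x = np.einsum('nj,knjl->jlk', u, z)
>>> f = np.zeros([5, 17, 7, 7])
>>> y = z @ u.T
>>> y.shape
(7, 17, 11, 17)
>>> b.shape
(5, 5)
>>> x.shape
(11, 11, 7)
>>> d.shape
(5, 5)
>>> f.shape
(5, 17, 7, 7)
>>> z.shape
(7, 17, 11, 11)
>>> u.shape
(17, 11)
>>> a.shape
(5, 5)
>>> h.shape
(5, 5)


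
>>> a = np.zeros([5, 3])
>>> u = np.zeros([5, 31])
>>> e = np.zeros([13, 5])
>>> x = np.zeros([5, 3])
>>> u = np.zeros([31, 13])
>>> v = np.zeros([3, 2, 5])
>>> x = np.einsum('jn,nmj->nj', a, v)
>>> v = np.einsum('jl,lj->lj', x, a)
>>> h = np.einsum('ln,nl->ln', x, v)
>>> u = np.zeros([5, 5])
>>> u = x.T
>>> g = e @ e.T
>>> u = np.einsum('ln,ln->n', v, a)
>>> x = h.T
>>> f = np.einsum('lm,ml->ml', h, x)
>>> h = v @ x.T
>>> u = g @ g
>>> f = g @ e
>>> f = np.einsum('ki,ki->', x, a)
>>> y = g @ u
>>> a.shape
(5, 3)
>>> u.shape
(13, 13)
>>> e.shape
(13, 5)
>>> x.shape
(5, 3)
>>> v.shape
(5, 3)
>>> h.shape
(5, 5)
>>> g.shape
(13, 13)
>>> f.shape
()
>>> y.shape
(13, 13)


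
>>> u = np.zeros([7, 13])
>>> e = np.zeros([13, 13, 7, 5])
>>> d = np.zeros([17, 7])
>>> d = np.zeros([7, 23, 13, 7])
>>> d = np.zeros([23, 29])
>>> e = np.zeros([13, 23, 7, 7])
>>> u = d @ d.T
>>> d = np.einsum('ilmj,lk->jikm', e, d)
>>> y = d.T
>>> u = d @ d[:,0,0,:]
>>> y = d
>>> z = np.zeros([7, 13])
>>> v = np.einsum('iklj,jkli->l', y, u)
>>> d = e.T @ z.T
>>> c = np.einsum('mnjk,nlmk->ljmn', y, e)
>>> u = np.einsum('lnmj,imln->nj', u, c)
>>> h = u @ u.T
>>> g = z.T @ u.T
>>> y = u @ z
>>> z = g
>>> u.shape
(13, 7)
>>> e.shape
(13, 23, 7, 7)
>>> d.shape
(7, 7, 23, 7)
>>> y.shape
(13, 13)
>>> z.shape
(13, 13)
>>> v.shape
(29,)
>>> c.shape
(23, 29, 7, 13)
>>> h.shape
(13, 13)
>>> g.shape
(13, 13)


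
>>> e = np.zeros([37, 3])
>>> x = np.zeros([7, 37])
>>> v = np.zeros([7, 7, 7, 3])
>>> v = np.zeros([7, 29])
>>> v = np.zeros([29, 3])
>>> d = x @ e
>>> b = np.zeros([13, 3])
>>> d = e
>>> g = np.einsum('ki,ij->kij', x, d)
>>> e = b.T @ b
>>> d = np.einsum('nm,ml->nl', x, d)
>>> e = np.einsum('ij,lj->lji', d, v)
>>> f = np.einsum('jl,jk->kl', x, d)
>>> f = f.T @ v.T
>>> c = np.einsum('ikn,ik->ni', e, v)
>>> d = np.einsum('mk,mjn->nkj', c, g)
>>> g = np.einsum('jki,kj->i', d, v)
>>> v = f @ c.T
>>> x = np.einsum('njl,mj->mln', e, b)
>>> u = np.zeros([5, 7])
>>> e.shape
(29, 3, 7)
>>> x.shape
(13, 7, 29)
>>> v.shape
(37, 7)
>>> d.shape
(3, 29, 37)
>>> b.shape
(13, 3)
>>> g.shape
(37,)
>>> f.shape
(37, 29)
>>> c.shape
(7, 29)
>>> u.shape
(5, 7)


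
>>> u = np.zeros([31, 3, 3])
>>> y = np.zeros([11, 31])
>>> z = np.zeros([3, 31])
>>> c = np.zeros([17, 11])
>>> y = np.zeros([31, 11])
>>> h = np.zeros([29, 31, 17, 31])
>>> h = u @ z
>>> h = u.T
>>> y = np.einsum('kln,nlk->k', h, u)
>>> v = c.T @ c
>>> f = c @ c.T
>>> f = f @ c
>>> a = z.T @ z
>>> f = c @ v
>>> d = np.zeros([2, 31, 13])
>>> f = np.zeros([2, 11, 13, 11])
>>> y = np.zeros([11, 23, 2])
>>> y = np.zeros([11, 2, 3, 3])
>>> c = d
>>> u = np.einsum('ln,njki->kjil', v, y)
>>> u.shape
(3, 2, 3, 11)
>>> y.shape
(11, 2, 3, 3)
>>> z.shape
(3, 31)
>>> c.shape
(2, 31, 13)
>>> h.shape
(3, 3, 31)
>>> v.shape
(11, 11)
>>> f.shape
(2, 11, 13, 11)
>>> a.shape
(31, 31)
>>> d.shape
(2, 31, 13)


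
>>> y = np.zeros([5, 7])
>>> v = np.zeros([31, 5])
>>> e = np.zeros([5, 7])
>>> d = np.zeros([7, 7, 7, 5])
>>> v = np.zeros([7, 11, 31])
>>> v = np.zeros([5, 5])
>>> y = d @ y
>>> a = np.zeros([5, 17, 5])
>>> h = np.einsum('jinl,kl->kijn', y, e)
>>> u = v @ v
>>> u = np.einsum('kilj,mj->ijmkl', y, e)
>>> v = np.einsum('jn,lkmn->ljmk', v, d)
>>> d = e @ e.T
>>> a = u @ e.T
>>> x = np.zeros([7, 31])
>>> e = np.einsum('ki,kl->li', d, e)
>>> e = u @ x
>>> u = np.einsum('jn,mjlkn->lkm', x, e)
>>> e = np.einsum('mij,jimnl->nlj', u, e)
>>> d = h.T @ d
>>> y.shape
(7, 7, 7, 7)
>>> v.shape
(7, 5, 7, 7)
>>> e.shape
(7, 31, 7)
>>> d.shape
(7, 7, 7, 5)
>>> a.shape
(7, 7, 5, 7, 5)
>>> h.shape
(5, 7, 7, 7)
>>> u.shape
(5, 7, 7)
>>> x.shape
(7, 31)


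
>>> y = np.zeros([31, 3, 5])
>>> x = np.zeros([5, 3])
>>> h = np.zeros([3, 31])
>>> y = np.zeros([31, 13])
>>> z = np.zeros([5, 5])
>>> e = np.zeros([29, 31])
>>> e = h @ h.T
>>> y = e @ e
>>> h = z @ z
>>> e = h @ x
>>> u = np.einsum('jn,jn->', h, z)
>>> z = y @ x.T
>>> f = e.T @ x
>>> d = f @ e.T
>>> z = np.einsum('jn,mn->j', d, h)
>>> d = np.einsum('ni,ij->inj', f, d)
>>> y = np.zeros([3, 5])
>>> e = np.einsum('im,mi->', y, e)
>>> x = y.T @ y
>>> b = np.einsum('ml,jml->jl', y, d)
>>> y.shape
(3, 5)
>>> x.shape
(5, 5)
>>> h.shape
(5, 5)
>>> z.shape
(3,)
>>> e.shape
()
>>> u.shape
()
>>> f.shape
(3, 3)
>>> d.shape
(3, 3, 5)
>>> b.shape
(3, 5)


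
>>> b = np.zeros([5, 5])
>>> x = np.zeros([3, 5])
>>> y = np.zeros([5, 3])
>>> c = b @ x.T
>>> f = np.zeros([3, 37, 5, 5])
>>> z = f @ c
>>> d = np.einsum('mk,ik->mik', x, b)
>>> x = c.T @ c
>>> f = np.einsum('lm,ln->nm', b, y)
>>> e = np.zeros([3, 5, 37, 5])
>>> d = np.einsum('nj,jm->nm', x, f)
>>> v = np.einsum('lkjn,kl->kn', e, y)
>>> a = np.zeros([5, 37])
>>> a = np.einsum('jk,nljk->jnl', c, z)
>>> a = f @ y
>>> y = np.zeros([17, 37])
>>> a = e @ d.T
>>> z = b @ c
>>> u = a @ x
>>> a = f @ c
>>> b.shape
(5, 5)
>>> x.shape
(3, 3)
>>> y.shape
(17, 37)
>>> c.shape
(5, 3)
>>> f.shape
(3, 5)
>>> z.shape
(5, 3)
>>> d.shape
(3, 5)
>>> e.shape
(3, 5, 37, 5)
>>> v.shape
(5, 5)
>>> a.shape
(3, 3)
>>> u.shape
(3, 5, 37, 3)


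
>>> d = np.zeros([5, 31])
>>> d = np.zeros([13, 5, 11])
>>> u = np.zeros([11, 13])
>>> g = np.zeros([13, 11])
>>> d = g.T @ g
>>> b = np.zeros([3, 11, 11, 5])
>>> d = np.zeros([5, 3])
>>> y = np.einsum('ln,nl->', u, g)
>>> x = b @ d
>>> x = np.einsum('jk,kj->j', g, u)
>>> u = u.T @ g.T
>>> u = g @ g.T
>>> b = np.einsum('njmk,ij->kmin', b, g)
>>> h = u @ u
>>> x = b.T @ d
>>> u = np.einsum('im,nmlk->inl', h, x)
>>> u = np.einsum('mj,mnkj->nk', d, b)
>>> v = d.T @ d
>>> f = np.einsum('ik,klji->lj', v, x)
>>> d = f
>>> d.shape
(13, 11)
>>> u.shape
(11, 13)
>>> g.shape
(13, 11)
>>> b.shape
(5, 11, 13, 3)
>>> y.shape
()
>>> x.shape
(3, 13, 11, 3)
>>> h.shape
(13, 13)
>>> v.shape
(3, 3)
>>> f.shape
(13, 11)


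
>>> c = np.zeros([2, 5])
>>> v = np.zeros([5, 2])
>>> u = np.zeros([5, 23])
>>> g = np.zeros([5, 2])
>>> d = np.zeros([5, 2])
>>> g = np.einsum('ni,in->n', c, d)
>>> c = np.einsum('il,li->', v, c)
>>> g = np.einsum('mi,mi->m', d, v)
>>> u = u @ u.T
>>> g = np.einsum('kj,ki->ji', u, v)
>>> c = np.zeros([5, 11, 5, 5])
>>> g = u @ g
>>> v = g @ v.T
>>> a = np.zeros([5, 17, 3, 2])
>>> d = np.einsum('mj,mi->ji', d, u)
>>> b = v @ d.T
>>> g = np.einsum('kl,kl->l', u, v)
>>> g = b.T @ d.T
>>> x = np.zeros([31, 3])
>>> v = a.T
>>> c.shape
(5, 11, 5, 5)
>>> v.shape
(2, 3, 17, 5)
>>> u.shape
(5, 5)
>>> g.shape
(2, 2)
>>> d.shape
(2, 5)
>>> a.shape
(5, 17, 3, 2)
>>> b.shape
(5, 2)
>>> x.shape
(31, 3)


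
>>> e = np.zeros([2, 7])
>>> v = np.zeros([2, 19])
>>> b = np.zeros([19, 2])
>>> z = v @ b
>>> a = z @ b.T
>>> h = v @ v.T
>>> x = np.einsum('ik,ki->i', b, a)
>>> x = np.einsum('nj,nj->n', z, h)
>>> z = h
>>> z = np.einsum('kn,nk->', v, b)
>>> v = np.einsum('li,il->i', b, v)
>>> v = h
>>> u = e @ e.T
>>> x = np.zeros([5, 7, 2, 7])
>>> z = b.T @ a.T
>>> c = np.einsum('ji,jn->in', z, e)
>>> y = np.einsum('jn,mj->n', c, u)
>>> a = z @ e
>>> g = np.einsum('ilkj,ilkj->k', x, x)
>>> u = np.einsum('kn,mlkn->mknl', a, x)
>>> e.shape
(2, 7)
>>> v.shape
(2, 2)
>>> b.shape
(19, 2)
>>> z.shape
(2, 2)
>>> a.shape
(2, 7)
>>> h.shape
(2, 2)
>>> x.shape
(5, 7, 2, 7)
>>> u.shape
(5, 2, 7, 7)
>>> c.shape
(2, 7)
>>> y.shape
(7,)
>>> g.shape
(2,)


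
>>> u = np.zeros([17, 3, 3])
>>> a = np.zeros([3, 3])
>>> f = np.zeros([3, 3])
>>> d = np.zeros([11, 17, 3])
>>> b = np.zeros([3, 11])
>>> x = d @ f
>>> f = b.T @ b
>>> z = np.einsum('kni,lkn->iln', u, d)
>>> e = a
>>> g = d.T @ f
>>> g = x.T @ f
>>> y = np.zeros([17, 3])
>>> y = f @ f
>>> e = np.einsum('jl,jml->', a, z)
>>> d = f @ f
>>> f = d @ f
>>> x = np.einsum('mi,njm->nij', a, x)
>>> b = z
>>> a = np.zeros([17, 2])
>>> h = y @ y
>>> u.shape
(17, 3, 3)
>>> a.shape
(17, 2)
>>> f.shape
(11, 11)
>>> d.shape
(11, 11)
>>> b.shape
(3, 11, 3)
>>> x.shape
(11, 3, 17)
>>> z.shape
(3, 11, 3)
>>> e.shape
()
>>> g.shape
(3, 17, 11)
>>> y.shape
(11, 11)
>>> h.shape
(11, 11)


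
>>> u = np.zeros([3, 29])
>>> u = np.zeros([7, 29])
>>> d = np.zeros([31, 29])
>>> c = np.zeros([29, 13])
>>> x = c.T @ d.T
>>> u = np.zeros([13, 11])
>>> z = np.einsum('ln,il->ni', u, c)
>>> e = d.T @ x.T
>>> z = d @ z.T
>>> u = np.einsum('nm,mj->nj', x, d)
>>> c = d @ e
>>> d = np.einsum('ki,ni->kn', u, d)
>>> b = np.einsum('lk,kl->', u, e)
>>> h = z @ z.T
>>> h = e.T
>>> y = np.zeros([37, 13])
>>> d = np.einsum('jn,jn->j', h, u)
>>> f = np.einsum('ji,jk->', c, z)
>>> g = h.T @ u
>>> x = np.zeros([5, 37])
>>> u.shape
(13, 29)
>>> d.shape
(13,)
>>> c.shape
(31, 13)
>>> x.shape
(5, 37)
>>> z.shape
(31, 11)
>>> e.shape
(29, 13)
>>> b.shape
()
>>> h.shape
(13, 29)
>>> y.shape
(37, 13)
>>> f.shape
()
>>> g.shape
(29, 29)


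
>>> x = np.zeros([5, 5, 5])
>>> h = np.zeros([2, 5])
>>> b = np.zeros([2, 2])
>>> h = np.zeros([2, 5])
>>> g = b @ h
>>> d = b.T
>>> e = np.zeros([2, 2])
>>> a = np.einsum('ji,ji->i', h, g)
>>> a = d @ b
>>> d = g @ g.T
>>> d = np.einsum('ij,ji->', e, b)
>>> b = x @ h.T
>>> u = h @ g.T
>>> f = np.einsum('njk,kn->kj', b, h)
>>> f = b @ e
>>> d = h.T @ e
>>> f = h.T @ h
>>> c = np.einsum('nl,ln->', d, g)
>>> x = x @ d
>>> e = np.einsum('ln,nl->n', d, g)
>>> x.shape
(5, 5, 2)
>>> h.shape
(2, 5)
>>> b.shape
(5, 5, 2)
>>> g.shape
(2, 5)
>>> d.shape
(5, 2)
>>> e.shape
(2,)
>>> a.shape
(2, 2)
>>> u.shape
(2, 2)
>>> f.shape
(5, 5)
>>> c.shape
()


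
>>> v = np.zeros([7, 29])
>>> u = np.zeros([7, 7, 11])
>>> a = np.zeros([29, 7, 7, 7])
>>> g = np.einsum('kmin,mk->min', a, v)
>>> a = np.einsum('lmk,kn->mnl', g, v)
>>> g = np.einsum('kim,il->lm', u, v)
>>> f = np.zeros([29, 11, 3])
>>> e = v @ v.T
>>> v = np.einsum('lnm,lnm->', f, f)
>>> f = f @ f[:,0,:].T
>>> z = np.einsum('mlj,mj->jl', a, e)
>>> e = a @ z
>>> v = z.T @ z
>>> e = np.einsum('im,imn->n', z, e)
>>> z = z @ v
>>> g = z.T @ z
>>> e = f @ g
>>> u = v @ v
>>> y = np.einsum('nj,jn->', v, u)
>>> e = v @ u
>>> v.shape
(29, 29)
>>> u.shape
(29, 29)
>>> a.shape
(7, 29, 7)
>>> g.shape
(29, 29)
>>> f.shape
(29, 11, 29)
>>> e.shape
(29, 29)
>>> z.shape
(7, 29)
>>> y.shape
()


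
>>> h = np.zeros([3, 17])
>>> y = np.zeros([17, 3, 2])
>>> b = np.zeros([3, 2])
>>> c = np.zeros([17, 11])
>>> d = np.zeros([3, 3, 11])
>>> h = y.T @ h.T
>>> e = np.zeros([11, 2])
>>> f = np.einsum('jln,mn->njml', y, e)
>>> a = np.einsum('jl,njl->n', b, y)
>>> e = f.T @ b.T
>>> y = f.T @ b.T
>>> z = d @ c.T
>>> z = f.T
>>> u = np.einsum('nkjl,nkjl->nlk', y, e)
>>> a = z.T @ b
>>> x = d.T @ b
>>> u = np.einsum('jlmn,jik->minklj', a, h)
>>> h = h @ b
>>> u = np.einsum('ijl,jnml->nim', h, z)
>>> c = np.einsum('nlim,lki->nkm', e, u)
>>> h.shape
(2, 3, 2)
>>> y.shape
(3, 11, 17, 3)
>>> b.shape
(3, 2)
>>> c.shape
(3, 2, 3)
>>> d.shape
(3, 3, 11)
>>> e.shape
(3, 11, 17, 3)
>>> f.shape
(2, 17, 11, 3)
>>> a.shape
(2, 17, 11, 2)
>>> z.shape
(3, 11, 17, 2)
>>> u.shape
(11, 2, 17)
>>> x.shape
(11, 3, 2)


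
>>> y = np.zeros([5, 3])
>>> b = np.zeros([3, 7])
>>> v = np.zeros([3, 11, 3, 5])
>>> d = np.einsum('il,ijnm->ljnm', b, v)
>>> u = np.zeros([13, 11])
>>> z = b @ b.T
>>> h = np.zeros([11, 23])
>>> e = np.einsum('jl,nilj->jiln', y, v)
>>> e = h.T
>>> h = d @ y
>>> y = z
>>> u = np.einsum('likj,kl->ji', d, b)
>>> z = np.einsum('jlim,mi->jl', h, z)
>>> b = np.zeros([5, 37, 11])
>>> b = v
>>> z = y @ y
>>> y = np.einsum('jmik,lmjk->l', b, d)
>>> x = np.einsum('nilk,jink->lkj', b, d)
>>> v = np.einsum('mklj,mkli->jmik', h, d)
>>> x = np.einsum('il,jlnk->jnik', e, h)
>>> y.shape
(7,)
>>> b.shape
(3, 11, 3, 5)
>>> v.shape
(3, 7, 5, 11)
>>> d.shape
(7, 11, 3, 5)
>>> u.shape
(5, 11)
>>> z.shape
(3, 3)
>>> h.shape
(7, 11, 3, 3)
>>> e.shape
(23, 11)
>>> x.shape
(7, 3, 23, 3)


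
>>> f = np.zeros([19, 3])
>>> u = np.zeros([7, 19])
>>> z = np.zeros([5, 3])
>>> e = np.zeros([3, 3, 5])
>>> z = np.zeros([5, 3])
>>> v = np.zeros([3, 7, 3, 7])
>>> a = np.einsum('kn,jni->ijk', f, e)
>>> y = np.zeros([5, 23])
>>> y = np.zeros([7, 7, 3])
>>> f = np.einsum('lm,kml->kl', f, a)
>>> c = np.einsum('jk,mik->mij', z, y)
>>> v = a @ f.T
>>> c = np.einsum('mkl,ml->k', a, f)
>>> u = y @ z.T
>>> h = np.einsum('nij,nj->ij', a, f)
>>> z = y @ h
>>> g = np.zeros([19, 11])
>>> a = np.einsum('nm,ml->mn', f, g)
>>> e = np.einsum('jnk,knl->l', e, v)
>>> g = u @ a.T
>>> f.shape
(5, 19)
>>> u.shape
(7, 7, 5)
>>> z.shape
(7, 7, 19)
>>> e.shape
(5,)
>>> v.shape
(5, 3, 5)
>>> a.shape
(19, 5)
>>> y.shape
(7, 7, 3)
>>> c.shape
(3,)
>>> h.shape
(3, 19)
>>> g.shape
(7, 7, 19)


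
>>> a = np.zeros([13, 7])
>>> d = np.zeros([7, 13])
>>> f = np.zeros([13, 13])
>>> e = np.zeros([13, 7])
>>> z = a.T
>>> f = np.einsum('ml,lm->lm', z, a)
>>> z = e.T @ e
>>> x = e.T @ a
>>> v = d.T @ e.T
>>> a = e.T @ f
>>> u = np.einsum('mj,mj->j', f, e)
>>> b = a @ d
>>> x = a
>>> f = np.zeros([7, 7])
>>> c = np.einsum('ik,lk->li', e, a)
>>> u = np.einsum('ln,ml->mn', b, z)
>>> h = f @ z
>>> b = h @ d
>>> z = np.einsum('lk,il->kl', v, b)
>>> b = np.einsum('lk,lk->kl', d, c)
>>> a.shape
(7, 7)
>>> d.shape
(7, 13)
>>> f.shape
(7, 7)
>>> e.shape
(13, 7)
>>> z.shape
(13, 13)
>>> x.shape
(7, 7)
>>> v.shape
(13, 13)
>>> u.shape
(7, 13)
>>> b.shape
(13, 7)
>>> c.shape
(7, 13)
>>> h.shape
(7, 7)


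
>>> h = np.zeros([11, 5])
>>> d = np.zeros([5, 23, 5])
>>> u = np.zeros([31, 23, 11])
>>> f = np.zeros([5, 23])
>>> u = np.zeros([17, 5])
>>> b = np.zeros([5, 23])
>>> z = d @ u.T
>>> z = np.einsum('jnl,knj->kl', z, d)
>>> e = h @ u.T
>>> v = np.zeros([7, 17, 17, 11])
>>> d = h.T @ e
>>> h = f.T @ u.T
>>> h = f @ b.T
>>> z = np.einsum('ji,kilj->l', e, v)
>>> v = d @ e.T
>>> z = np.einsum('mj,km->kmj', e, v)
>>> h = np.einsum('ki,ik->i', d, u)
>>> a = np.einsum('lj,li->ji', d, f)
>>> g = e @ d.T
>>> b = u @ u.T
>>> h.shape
(17,)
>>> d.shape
(5, 17)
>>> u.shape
(17, 5)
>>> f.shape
(5, 23)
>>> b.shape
(17, 17)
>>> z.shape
(5, 11, 17)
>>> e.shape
(11, 17)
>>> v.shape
(5, 11)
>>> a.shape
(17, 23)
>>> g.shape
(11, 5)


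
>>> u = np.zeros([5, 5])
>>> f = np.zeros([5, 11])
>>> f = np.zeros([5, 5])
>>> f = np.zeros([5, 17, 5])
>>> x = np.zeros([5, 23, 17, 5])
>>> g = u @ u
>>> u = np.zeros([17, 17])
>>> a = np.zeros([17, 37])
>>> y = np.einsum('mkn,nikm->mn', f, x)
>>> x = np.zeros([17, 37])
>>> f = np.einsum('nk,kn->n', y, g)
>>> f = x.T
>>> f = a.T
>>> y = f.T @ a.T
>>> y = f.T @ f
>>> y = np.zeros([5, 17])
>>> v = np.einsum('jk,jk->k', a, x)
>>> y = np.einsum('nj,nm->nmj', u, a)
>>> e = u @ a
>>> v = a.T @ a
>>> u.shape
(17, 17)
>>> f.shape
(37, 17)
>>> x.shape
(17, 37)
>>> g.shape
(5, 5)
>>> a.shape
(17, 37)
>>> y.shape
(17, 37, 17)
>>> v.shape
(37, 37)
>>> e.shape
(17, 37)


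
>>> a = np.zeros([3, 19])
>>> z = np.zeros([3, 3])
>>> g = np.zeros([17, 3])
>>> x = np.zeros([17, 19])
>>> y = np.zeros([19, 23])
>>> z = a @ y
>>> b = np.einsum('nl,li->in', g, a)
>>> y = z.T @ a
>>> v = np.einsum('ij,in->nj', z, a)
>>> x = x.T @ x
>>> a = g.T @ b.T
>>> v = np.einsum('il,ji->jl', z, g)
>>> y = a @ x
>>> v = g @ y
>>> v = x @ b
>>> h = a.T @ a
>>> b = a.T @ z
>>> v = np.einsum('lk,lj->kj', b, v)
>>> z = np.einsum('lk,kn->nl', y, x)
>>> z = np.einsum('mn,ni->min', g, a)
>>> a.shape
(3, 19)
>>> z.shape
(17, 19, 3)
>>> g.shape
(17, 3)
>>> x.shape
(19, 19)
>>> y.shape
(3, 19)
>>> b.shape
(19, 23)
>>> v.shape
(23, 17)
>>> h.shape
(19, 19)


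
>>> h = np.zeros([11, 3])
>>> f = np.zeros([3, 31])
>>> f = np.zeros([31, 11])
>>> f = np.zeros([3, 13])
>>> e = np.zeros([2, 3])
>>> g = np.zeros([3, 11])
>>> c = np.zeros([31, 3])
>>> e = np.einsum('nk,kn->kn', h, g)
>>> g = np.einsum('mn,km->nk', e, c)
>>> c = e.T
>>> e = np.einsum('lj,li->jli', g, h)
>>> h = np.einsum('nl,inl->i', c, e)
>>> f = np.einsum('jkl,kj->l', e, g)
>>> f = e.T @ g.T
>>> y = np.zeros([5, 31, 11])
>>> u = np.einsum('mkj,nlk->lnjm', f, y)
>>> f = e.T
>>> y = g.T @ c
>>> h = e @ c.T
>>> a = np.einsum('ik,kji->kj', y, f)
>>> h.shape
(31, 11, 11)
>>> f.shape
(3, 11, 31)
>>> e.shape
(31, 11, 3)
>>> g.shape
(11, 31)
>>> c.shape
(11, 3)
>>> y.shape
(31, 3)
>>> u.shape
(31, 5, 11, 3)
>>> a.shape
(3, 11)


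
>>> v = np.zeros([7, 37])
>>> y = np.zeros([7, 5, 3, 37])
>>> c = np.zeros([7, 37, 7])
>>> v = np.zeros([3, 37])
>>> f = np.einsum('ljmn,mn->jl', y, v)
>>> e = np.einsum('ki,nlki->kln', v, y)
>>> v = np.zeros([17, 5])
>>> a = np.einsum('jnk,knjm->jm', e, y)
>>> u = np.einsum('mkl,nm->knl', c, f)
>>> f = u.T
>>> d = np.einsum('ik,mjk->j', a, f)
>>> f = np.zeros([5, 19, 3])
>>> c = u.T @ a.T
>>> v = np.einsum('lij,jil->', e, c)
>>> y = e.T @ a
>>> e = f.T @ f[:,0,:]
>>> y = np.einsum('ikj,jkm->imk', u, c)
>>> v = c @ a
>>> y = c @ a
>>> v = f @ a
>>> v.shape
(5, 19, 37)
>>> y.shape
(7, 5, 37)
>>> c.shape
(7, 5, 3)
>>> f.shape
(5, 19, 3)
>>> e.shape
(3, 19, 3)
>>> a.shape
(3, 37)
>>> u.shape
(37, 5, 7)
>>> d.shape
(5,)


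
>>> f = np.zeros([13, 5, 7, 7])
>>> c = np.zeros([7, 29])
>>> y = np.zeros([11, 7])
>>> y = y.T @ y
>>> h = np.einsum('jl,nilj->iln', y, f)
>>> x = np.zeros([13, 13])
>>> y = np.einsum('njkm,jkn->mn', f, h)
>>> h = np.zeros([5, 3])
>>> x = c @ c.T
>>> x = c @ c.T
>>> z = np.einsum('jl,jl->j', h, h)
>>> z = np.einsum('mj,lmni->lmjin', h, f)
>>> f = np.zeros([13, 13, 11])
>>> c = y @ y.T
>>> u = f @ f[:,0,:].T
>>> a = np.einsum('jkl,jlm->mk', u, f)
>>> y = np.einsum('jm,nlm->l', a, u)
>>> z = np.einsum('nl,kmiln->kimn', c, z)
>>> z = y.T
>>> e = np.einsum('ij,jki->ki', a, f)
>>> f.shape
(13, 13, 11)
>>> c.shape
(7, 7)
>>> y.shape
(13,)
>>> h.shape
(5, 3)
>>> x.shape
(7, 7)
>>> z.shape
(13,)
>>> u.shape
(13, 13, 13)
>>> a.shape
(11, 13)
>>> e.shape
(13, 11)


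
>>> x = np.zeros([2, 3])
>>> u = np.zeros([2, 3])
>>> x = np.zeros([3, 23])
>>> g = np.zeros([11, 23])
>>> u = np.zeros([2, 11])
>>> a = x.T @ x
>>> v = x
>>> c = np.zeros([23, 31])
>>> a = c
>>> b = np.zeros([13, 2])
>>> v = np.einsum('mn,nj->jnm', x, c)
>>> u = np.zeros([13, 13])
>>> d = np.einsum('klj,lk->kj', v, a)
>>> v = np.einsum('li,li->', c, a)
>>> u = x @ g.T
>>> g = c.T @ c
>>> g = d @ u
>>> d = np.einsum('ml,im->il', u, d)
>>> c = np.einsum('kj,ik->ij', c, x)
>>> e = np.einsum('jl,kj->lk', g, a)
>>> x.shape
(3, 23)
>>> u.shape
(3, 11)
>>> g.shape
(31, 11)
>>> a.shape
(23, 31)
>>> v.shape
()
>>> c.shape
(3, 31)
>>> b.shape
(13, 2)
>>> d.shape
(31, 11)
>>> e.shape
(11, 23)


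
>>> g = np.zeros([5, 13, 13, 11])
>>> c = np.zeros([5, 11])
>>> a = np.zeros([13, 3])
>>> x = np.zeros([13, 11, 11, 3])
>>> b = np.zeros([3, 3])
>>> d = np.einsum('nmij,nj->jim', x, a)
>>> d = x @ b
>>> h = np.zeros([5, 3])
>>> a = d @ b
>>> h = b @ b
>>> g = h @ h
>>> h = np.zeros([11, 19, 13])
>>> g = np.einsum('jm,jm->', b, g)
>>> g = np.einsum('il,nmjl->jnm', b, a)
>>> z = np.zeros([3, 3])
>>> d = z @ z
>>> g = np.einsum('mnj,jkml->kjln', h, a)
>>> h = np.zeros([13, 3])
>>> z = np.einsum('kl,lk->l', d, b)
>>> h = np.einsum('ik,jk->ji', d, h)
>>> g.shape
(11, 13, 3, 19)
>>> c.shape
(5, 11)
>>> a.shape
(13, 11, 11, 3)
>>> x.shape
(13, 11, 11, 3)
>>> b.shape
(3, 3)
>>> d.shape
(3, 3)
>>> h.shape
(13, 3)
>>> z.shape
(3,)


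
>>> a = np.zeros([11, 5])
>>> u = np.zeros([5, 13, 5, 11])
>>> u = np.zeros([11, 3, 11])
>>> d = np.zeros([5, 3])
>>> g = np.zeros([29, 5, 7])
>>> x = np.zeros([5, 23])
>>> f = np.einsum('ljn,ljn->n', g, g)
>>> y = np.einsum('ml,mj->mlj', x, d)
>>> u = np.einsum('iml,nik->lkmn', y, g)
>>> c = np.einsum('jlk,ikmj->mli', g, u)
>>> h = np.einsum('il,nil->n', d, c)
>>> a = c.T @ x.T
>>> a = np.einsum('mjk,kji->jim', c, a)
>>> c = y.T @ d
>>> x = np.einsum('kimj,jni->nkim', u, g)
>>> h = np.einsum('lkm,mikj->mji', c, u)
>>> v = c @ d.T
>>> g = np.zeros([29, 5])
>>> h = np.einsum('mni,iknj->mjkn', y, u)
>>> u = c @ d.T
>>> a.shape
(5, 5, 23)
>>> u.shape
(3, 23, 5)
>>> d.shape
(5, 3)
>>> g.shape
(29, 5)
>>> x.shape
(5, 3, 7, 23)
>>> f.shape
(7,)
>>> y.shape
(5, 23, 3)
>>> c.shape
(3, 23, 3)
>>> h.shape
(5, 29, 7, 23)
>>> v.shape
(3, 23, 5)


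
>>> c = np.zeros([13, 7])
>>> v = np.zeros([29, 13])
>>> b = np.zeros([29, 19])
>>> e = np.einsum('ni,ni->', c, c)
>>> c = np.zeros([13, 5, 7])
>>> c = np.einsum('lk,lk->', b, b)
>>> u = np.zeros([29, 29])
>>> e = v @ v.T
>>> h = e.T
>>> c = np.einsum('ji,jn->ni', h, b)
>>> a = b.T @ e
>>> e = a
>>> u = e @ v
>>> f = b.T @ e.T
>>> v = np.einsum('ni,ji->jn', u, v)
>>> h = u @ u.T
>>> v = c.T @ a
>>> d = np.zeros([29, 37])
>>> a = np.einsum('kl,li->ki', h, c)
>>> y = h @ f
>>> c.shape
(19, 29)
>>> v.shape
(29, 29)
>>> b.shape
(29, 19)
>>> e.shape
(19, 29)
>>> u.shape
(19, 13)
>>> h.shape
(19, 19)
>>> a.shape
(19, 29)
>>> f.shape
(19, 19)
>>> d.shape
(29, 37)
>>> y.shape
(19, 19)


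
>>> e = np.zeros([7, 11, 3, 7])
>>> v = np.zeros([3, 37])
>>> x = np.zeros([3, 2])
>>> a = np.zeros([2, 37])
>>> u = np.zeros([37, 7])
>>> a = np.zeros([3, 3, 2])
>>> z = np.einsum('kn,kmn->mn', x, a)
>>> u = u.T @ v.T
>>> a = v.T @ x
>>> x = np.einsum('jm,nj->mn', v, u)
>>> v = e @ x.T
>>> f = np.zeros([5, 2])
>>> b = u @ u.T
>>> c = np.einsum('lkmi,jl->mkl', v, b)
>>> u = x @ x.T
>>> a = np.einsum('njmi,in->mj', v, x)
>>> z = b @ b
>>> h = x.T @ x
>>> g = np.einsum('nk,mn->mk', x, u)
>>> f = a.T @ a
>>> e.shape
(7, 11, 3, 7)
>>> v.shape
(7, 11, 3, 37)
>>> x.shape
(37, 7)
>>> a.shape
(3, 11)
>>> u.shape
(37, 37)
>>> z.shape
(7, 7)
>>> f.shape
(11, 11)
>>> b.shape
(7, 7)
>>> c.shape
(3, 11, 7)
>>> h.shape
(7, 7)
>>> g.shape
(37, 7)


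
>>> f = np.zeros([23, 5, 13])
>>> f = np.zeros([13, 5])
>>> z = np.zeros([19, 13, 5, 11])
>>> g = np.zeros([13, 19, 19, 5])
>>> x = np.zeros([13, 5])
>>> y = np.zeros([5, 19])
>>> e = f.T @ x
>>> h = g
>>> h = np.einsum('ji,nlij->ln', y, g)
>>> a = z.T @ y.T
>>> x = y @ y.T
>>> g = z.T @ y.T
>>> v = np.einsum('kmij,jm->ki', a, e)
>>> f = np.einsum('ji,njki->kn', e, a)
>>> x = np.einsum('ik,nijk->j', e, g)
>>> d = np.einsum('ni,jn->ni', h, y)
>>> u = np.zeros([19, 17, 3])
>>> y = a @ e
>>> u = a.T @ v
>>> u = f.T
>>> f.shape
(13, 11)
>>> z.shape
(19, 13, 5, 11)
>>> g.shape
(11, 5, 13, 5)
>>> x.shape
(13,)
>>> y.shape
(11, 5, 13, 5)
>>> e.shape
(5, 5)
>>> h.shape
(19, 13)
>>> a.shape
(11, 5, 13, 5)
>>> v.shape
(11, 13)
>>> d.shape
(19, 13)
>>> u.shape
(11, 13)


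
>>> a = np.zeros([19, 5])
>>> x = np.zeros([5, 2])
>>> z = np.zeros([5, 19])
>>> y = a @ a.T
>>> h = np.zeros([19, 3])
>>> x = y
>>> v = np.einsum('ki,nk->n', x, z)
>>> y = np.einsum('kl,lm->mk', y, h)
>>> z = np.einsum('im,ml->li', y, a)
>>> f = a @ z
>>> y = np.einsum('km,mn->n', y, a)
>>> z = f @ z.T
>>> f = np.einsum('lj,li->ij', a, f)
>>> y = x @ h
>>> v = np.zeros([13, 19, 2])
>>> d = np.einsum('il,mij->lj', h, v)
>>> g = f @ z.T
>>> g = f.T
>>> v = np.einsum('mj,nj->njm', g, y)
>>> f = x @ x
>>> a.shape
(19, 5)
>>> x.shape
(19, 19)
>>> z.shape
(19, 5)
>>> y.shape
(19, 3)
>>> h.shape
(19, 3)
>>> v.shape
(19, 3, 5)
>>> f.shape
(19, 19)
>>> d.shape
(3, 2)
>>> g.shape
(5, 3)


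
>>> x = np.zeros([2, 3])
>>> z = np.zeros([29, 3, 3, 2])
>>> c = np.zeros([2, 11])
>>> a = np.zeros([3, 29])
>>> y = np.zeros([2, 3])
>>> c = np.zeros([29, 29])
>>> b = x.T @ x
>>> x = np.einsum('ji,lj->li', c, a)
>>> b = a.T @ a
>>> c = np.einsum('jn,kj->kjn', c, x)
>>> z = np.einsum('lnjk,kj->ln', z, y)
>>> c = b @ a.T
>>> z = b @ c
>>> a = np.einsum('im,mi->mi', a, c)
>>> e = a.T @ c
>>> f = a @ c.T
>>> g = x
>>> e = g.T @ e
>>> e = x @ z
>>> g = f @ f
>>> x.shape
(3, 29)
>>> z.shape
(29, 3)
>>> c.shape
(29, 3)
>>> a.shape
(29, 3)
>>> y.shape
(2, 3)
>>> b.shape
(29, 29)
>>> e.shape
(3, 3)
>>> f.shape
(29, 29)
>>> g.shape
(29, 29)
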